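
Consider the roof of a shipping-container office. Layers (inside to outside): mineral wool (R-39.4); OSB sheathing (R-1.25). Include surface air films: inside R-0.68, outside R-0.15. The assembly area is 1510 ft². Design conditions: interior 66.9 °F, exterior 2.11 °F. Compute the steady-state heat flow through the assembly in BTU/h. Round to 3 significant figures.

2360 BTU/h

R_total = 0.68 + 39.4 + 1.25 + 0.15 = 41.48 ft²·°F·h/BTU
Q = A·ΔT/R = 1510 × (66.9 − 2.11) / 41.48 = 2359 BTU/h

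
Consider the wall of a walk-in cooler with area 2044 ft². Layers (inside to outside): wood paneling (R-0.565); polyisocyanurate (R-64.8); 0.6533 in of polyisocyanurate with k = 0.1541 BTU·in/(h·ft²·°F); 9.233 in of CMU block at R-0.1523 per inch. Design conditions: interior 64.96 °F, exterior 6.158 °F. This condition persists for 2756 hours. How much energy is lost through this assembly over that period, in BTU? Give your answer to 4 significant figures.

0.6533/0.1541 = 4.2395
9.233 × 0.1523 = 1.4062
R_total = 0.565 + 64.8 + 4.2395 + 1.4062 = 71.011 ft²·°F·h/BTU
Q = 2044 × (64.96 − 6.158) / 71.011 = 1692.6 BTU/h
E = 1692.6 × 2756 = 4664800 BTU

4665000 BTU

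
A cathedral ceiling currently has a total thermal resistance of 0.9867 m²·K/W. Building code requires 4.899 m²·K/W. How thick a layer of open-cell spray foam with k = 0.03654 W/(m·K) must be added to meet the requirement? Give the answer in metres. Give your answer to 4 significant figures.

ΔR = 4.899 − 0.9867 = 3.9123 m²·K/W
L = ΔR × k = 3.9123 × 0.03654 = 0.14296 m

0.1430 m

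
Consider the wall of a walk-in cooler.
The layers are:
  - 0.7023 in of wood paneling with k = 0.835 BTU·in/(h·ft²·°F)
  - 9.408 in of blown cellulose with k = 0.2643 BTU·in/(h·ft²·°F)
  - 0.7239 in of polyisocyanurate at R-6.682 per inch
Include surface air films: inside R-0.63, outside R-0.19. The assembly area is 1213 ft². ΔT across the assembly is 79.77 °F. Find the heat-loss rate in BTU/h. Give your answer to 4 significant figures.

0.7023/0.835 = 0.84108
9.408/0.2643 = 35.596
0.7239 × 6.682 = 4.8371
R_total = 0.63 + 0.84108 + 35.596 + 4.8371 + 0.19 = 42.094 ft²·°F·h/BTU
Q = A·ΔT/R = 1213 × 79.77 / 42.094 = 2298.7 BTU/h

2299 BTU/h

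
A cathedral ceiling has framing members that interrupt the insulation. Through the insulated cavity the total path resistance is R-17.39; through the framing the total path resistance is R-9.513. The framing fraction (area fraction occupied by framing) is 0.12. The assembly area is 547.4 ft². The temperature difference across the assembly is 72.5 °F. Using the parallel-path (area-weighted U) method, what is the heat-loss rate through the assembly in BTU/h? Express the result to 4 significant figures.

U_eff = 0.88/17.39 + 0.12/9.513 = 0.050604 + 0.012614 = 0.063218
R_eff = 1/U_eff = 15.818 ft²·°F·h/BTU
Q = 547.4 × 72.5 / 15.818 = 2508.9 BTU/h

2509 BTU/h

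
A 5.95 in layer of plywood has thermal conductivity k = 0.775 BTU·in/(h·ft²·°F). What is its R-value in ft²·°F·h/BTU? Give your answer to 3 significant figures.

R = L/k = 5.95/0.775 = 7.677 ft²·°F·h/BTU

7.68 ft²·°F·h/BTU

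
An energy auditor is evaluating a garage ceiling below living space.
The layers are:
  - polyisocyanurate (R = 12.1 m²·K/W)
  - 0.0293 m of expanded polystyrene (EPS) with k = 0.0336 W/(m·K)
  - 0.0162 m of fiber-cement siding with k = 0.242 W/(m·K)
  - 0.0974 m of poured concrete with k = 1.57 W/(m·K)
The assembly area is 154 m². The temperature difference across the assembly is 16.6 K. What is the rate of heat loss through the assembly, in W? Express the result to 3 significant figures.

0.0293/0.0336 = 0.872
0.0162/0.242 = 0.06694
0.0974/1.57 = 0.06204
R_total = 12.1 + 0.872 + 0.06694 + 0.06204 = 13.1 m²·K/W
Q = A·ΔT/R = 154 × 16.6 / 13.1 = 195.1 W

195 W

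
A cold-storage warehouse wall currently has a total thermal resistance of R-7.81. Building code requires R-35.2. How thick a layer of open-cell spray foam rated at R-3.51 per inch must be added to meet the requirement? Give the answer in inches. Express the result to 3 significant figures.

ΔR = 35.2 − 7.81 = 27.39 ft²·°F·h/BTU
L = ΔR / (R/in) = 27.39/3.51 = 7.803 in

7.80 in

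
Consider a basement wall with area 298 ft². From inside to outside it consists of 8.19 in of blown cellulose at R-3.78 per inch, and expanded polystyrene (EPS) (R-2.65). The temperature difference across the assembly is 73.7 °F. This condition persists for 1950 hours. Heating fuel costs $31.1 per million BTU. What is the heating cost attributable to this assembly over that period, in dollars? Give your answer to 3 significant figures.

39.6 dollars

8.19 × 3.78 = 30.96
R_total = 30.96 + 2.65 = 33.61 ft²·°F·h/BTU
Q = 298 × 73.7 / 33.61 = 653.5 BTU/h
E = 653.5 × 1950 = 1274000 BTU
Cost = 1274000/10⁶ × 31.1 = $39.63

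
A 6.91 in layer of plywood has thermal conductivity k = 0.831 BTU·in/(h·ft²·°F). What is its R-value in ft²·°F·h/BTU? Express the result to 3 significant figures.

8.32 ft²·°F·h/BTU

R = L/k = 6.91/0.831 = 8.315 ft²·°F·h/BTU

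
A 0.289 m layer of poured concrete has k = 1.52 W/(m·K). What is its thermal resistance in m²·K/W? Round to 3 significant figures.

R = L/k = 0.289/1.52 = 0.1901 m²·K/W

0.190 m²·K/W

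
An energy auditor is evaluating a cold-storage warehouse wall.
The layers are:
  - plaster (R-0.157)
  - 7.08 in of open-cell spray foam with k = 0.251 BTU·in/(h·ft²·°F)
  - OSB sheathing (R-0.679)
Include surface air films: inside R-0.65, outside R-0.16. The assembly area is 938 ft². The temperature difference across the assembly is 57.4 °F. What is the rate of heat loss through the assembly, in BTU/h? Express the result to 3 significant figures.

7.08/0.251 = 28.21
R_total = 0.65 + 0.157 + 28.21 + 0.679 + 0.16 = 29.85 ft²·°F·h/BTU
Q = A·ΔT/R = 938 × 57.4 / 29.85 = 1804 BTU/h

1800 BTU/h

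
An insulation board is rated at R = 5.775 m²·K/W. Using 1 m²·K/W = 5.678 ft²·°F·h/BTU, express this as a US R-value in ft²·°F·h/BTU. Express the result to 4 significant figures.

R_US = 5.775 × 5.678 = 32.79

32.79 ft²·°F·h/BTU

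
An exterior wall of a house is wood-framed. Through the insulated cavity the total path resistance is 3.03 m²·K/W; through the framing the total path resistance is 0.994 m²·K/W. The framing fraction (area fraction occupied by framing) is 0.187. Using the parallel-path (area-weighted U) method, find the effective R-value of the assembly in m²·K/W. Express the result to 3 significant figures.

U_eff = 0.813/3.03 + 0.187/0.994 = 0.2683 + 0.1881 = 0.4564
R_eff = 1/U_eff = 2.191 m²·K/W

2.19 m²·K/W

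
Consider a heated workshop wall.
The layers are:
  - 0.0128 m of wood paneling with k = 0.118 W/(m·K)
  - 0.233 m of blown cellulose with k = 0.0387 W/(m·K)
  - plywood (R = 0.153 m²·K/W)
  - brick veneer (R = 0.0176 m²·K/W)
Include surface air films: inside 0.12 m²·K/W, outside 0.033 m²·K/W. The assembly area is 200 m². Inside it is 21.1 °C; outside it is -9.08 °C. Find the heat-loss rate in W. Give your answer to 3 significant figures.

0.0128/0.118 = 0.1085
0.233/0.0387 = 6.021
R_total = 0.12 + 0.1085 + 6.021 + 0.153 + 0.0176 + 0.033 = 6.453 m²·K/W
Q = A·ΔT/R = 200 × (21.1 − (-9.08)) / 6.453 = 935.4 W

935 W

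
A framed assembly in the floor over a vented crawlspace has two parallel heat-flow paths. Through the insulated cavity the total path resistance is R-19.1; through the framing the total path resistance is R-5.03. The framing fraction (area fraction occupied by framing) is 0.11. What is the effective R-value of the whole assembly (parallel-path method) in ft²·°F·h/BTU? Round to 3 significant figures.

U_eff = 0.89/19.1 + 0.11/5.03 = 0.0466 + 0.02187 = 0.06847
R_eff = 1/U_eff = 14.61 ft²·°F·h/BTU

14.6 ft²·°F·h/BTU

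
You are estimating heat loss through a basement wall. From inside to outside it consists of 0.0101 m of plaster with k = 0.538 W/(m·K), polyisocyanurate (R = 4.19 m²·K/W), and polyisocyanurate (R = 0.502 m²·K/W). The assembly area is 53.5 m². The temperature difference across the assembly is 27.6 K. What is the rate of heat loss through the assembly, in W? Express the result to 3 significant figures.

0.0101/0.538 = 0.01877
R_total = 0.01877 + 4.19 + 0.502 = 4.711 m²·K/W
Q = A·ΔT/R = 53.5 × 27.6 / 4.711 = 313.5 W

313 W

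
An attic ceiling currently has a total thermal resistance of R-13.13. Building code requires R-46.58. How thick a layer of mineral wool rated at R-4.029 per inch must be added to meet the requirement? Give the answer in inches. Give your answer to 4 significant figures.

ΔR = 46.58 − 13.13 = 33.45 ft²·°F·h/BTU
L = ΔR / (R/in) = 33.45/4.029 = 8.3023 in

8.302 in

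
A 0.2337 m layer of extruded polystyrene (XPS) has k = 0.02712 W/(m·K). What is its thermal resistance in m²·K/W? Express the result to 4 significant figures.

8.617 m²·K/W

R = L/k = 0.2337/0.02712 = 8.6173 m²·K/W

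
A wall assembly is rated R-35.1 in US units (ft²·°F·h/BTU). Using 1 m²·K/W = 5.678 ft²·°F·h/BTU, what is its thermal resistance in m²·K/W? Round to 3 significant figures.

R_SI = 35.1/5.678 = 6.182

6.18 m²·K/W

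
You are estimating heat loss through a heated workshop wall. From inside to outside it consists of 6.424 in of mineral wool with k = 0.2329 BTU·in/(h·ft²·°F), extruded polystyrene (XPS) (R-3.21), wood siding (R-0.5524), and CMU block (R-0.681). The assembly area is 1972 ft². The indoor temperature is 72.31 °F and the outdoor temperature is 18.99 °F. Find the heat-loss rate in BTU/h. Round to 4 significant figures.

6.424/0.2329 = 27.583
R_total = 27.583 + 3.21 + 0.5524 + 0.681 = 32.026 ft²·°F·h/BTU
Q = A·ΔT/R = 1972 × (72.31 − 18.99) / 32.026 = 3283.2 BTU/h

3283 BTU/h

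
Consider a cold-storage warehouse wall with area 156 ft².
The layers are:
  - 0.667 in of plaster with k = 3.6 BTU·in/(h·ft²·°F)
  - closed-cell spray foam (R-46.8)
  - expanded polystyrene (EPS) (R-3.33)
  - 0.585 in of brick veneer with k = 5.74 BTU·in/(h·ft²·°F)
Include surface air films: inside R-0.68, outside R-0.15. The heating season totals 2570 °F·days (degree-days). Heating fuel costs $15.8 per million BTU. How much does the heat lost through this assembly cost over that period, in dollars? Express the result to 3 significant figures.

0.667/3.6 = 0.1853
0.585/5.74 = 0.1019
R_total = 0.68 + 0.1853 + 46.8 + 3.33 + 0.1019 + 0.15 = 51.25 ft²·°F·h/BTU
E = A × HDD × 24 / R = 156 × 2570 × 24 / 51.25 = 187800 BTU
Cost = 187800/10⁶ × 15.8 = $2.967

2.97 dollars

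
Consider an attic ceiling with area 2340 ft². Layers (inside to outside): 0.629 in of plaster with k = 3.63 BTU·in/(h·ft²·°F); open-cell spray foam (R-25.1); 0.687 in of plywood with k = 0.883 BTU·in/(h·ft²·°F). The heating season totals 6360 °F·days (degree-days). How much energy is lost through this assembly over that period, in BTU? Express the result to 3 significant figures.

0.629/3.63 = 0.1733
0.687/0.883 = 0.778
R_total = 0.1733 + 25.1 + 0.778 = 26.05 ft²·°F·h/BTU
E = A × HDD × 24 / R = 2340 × 6360 × 24 / 26.05 = 13710000 BTU

13700000 BTU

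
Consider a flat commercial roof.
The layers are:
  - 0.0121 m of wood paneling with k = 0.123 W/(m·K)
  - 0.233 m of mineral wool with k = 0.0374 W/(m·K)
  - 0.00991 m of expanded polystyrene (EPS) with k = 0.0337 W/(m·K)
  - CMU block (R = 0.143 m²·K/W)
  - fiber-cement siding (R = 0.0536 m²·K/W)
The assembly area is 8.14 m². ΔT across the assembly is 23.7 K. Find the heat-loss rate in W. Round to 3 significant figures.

28.3 W

0.0121/0.123 = 0.09837
0.233/0.0374 = 6.23
0.00991/0.0337 = 0.2941
R_total = 0.09837 + 6.23 + 0.2941 + 0.143 + 0.0536 = 6.819 m²·K/W
Q = A·ΔT/R = 8.14 × 23.7 / 6.819 = 28.29 W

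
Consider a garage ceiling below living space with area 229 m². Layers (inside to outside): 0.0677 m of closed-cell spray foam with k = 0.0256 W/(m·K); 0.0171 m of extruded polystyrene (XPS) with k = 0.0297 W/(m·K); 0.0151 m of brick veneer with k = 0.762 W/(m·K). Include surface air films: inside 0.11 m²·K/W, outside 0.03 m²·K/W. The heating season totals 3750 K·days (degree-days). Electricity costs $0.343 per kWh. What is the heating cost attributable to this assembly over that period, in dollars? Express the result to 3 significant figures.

0.0677/0.0256 = 2.645
0.0171/0.0297 = 0.5758
0.0151/0.762 = 0.01982
R_total = 0.11 + 2.645 + 0.5758 + 0.01982 + 0.03 = 3.38 m²·K/W
E = A × HDD × 24 / R / 1000 = 229 × 3750 × 24 / 3.38 / 1000 = 6097 kWh
Cost = 6097 × 0.343 = $2091

2090 dollars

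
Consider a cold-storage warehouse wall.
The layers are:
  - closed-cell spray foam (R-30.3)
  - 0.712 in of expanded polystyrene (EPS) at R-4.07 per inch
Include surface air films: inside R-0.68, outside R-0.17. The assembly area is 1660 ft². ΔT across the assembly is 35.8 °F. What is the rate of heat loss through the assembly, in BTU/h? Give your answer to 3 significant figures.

1750 BTU/h

0.712 × 4.07 = 2.898
R_total = 0.68 + 30.3 + 2.898 + 0.17 = 34.05 ft²·°F·h/BTU
Q = A·ΔT/R = 1660 × 35.8 / 34.05 = 1745 BTU/h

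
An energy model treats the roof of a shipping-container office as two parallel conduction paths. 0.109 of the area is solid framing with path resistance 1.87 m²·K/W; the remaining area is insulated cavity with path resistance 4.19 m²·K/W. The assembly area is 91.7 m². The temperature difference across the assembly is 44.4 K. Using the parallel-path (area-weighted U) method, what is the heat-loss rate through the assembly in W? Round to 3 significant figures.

U_eff = 0.891/4.19 + 0.109/1.87 = 0.2126 + 0.05829 = 0.2709
R_eff = 1/U_eff = 3.691 m²·K/W
Q = 91.7 × 44.4 / 3.691 = 1103 W

1100 W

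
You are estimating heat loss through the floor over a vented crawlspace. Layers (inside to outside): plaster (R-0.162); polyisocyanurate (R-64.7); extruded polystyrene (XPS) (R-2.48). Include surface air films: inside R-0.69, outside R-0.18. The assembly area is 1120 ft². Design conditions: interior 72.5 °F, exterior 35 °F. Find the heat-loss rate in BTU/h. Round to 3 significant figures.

616 BTU/h

R_total = 0.69 + 0.162 + 64.7 + 2.48 + 0.18 = 68.21 ft²·°F·h/BTU
Q = A·ΔT/R = 1120 × (72.5 − 35) / 68.21 = 615.7 BTU/h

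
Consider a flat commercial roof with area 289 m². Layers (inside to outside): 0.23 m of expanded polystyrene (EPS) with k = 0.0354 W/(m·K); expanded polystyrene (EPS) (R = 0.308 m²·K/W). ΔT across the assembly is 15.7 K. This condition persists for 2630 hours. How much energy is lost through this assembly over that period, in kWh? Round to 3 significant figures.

1750 kWh

0.23/0.0354 = 6.497
R_total = 6.497 + 0.308 = 6.805 m²·K/W
Q = 289 × 15.7 / 6.805 = 666.7 W
E = 666.7 W × 2630 h / 1000 = 1754 kWh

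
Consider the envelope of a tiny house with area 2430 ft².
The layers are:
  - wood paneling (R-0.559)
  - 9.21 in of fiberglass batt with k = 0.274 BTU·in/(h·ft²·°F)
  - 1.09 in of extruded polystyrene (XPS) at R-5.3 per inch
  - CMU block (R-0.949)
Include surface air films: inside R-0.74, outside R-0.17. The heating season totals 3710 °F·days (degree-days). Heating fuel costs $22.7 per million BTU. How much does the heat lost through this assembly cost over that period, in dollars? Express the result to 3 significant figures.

117 dollars

9.21/0.274 = 33.61
1.09 × 5.3 = 5.777
R_total = 0.74 + 0.559 + 33.61 + 5.777 + 0.949 + 0.17 = 41.81 ft²·°F·h/BTU
E = A × HDD × 24 / R = 2430 × 3710 × 24 / 41.81 = 5175000 BTU
Cost = 5175000/10⁶ × 22.7 = $117.5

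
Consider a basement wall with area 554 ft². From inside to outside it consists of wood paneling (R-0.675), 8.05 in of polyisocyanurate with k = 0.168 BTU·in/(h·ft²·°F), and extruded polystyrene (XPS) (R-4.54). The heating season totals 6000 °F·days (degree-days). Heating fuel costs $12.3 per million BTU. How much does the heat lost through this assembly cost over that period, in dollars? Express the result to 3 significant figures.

8.05/0.168 = 47.92
R_total = 0.675 + 47.92 + 4.54 = 53.13 ft²·°F·h/BTU
E = A × HDD × 24 / R = 554 × 6000 × 24 / 53.13 = 1501000 BTU
Cost = 1501000/10⁶ × 12.3 = $18.47

18.5 dollars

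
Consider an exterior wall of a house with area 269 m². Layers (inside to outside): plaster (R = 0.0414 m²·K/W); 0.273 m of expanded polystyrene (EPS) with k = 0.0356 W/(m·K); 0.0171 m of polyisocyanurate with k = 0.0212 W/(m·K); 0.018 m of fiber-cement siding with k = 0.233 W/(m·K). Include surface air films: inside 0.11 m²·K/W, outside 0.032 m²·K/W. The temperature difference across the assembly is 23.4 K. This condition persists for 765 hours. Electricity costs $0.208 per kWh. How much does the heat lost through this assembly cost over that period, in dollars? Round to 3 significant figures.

0.273/0.0356 = 7.669
0.0171/0.0212 = 0.8066
0.018/0.233 = 0.07725
R_total = 0.11 + 0.0414 + 7.669 + 0.8066 + 0.07725 + 0.032 = 8.736 m²·K/W
Q = 269 × 23.4 / 8.736 = 720.6 W
E = 720.6 W × 765 h / 1000 = 551.2 kWh
Cost = 551.2 × 0.208 = $114.7

115 dollars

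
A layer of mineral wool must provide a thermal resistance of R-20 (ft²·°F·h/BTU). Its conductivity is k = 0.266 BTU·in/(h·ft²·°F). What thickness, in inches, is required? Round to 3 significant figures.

L = R × k = 20 × 0.266 = 5.32 in

5.32 in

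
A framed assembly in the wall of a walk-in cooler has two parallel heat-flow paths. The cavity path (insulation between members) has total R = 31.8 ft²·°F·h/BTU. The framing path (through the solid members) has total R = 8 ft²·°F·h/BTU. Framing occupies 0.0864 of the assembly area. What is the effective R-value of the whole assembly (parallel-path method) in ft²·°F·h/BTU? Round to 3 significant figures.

U_eff = 0.9136/31.8 + 0.0864/8 = 0.02873 + 0.0108 = 0.03953
R_eff = 1/U_eff = 25.3 ft²·°F·h/BTU

25.3 ft²·°F·h/BTU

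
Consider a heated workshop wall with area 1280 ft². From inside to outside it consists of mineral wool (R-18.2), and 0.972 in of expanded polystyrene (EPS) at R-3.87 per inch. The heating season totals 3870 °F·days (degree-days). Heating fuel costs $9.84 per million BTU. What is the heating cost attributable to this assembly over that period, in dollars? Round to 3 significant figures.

0.972 × 3.87 = 3.762
R_total = 18.2 + 3.762 = 21.96 ft²·°F·h/BTU
E = A × HDD × 24 / R = 1280 × 3870 × 24 / 21.96 = 5413000 BTU
Cost = 5413000/10⁶ × 9.84 = $53.27

53.3 dollars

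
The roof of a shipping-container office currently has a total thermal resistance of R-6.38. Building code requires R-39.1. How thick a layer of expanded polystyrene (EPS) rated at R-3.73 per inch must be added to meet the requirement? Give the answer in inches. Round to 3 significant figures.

8.77 in

ΔR = 39.1 − 6.38 = 32.72 ft²·°F·h/BTU
L = ΔR / (R/in) = 32.72/3.73 = 8.772 in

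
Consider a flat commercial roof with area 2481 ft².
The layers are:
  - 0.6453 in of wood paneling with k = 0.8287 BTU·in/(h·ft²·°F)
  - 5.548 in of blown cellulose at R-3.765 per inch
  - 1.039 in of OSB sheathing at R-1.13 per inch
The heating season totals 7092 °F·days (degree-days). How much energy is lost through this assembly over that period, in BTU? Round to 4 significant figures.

0.6453/0.8287 = 0.77869
5.548 × 3.765 = 20.888
1.039 × 1.13 = 1.1741
R_total = 0.77869 + 20.888 + 1.1741 = 22.841 ft²·°F·h/BTU
E = A × HDD × 24 / R = 2481 × 7092 × 24 / 22.841 = 18488000 BTU

18490000 BTU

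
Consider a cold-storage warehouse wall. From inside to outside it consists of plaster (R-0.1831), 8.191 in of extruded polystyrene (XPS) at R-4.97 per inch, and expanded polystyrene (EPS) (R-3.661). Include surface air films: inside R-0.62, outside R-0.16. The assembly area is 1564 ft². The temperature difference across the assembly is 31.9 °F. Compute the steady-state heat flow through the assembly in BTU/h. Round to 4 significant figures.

8.191 × 4.97 = 40.709
R_total = 0.62 + 0.1831 + 40.709 + 3.661 + 0.16 = 45.333 ft²·°F·h/BTU
Q = A·ΔT/R = 1564 × 31.9 / 45.333 = 1100.5 BTU/h

1101 BTU/h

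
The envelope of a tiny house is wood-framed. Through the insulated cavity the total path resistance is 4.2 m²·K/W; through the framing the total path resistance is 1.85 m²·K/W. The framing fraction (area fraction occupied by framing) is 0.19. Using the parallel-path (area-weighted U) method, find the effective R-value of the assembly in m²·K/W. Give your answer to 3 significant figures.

U_eff = 0.81/4.2 + 0.19/1.85 = 0.1929 + 0.1027 = 0.2956
R_eff = 1/U_eff = 3.383 m²·K/W

3.38 m²·K/W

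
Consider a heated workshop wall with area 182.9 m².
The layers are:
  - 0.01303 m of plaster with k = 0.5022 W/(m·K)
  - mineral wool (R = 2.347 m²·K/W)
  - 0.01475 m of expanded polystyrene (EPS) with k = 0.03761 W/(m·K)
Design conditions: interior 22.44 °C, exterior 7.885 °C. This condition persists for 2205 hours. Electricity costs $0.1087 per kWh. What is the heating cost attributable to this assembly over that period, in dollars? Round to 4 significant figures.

0.01303/0.5022 = 0.025946
0.01475/0.03761 = 0.39218
R_total = 0.025946 + 2.347 + 0.39218 = 2.7651 m²·K/W
Q = 182.9 × (22.44 − 7.885) / 2.7651 = 962.74 W
E = 962.74 W × 2205 h / 1000 = 2122.8 kWh
Cost = 2122.8 × 0.1087 = $230.75

230.8 dollars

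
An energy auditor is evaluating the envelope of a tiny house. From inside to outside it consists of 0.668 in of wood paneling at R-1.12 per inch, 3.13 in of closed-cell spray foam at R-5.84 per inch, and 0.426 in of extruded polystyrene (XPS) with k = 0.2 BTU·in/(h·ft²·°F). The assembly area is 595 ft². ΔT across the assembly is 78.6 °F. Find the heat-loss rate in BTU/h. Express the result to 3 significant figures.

2210 BTU/h

0.668 × 1.12 = 0.7482
3.13 × 5.84 = 18.28
0.426/0.2 = 2.13
R_total = 0.7482 + 18.28 + 2.13 = 21.16 ft²·°F·h/BTU
Q = A·ΔT/R = 595 × 78.6 / 21.16 = 2210 BTU/h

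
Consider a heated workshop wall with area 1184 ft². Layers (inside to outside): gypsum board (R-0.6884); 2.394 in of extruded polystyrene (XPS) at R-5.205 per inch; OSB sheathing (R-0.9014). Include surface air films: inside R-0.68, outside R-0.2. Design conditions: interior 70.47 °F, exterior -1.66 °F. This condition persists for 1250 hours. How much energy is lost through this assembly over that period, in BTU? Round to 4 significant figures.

7150000 BTU

2.394 × 5.205 = 12.461
R_total = 0.68 + 0.6884 + 12.461 + 0.9014 + 0.2 = 14.931 ft²·°F·h/BTU
Q = 1184 × (70.47 − (-1.66)) / 14.931 = 5719.9 BTU/h
E = 5719.9 × 1250 = 7149900 BTU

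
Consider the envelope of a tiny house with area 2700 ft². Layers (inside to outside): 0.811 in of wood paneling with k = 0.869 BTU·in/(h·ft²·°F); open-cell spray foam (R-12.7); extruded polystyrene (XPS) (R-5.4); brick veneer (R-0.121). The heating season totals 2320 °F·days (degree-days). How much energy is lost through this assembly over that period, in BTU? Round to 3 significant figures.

7850000 BTU

0.811/0.869 = 0.9333
R_total = 0.9333 + 12.7 + 5.4 + 0.121 = 19.15 ft²·°F·h/BTU
E = A × HDD × 24 / R = 2700 × 2320 × 24 / 19.15 = 7849000 BTU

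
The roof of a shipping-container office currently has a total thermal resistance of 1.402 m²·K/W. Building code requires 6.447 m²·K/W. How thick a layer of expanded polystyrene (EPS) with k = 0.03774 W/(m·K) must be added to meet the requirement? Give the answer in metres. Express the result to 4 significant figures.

0.1904 m

ΔR = 6.447 − 1.402 = 5.045 m²·K/W
L = ΔR × k = 5.045 × 0.03774 = 0.1904 m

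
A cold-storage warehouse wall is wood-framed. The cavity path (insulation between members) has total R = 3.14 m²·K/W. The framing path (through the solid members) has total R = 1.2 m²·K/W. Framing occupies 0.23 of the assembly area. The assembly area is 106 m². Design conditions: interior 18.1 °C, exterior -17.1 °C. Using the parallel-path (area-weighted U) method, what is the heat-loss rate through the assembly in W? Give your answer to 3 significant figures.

U_eff = 0.77/3.14 + 0.23/1.2 = 0.2452 + 0.1917 = 0.4369
R_eff = 1/U_eff = 2.289 m²·K/W
Q = 106 × (18.1 − (-17.1)) / 2.289 = 1630 W

1630 W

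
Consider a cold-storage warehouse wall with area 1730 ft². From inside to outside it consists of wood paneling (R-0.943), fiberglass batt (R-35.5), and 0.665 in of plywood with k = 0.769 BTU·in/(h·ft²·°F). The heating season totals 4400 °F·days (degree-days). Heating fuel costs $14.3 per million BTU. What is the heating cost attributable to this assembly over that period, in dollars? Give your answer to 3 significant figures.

70.0 dollars

0.665/0.769 = 0.8648
R_total = 0.943 + 35.5 + 0.8648 = 37.31 ft²·°F·h/BTU
E = A × HDD × 24 / R = 1730 × 4400 × 24 / 37.31 = 4897000 BTU
Cost = 4897000/10⁶ × 14.3 = $70.02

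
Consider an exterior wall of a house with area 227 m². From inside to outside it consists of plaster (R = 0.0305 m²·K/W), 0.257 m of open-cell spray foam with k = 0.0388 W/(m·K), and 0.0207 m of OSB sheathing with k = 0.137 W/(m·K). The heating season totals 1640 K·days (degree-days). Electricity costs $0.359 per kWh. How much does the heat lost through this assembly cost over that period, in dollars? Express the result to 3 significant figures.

471 dollars

0.257/0.0388 = 6.624
0.0207/0.137 = 0.1511
R_total = 0.0305 + 6.624 + 0.1511 = 6.805 m²·K/W
E = A × HDD × 24 / R / 1000 = 227 × 1640 × 24 / 6.805 / 1000 = 1313 kWh
Cost = 1313 × 0.359 = $471.3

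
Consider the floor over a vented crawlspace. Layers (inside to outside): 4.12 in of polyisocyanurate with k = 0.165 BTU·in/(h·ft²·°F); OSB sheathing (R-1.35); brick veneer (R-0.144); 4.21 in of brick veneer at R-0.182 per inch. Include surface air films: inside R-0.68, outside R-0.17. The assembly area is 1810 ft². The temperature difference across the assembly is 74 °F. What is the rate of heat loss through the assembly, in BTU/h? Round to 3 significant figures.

4.12/0.165 = 24.97
4.21 × 0.182 = 0.7662
R_total = 0.68 + 24.97 + 1.35 + 0.144 + 0.7662 + 0.17 = 28.08 ft²·°F·h/BTU
Q = A·ΔT/R = 1810 × 74 / 28.08 = 4770 BTU/h

4770 BTU/h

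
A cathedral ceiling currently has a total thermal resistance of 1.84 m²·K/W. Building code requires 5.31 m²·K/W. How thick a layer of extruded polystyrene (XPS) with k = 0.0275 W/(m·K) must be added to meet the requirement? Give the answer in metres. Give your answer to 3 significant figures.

0.0954 m

ΔR = 5.31 − 1.84 = 3.47 m²·K/W
L = ΔR × k = 3.47 × 0.0275 = 0.09542 m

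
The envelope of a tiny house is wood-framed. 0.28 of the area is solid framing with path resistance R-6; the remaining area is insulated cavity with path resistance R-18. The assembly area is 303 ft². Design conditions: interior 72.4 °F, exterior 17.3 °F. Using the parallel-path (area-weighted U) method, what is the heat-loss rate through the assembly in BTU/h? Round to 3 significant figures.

1450 BTU/h

U_eff = 0.72/18 + 0.28/6 = 0.04 + 0.04667 = 0.08667
R_eff = 1/U_eff = 11.54 ft²·°F·h/BTU
Q = 303 × (72.4 − 17.3) / 11.54 = 1447 BTU/h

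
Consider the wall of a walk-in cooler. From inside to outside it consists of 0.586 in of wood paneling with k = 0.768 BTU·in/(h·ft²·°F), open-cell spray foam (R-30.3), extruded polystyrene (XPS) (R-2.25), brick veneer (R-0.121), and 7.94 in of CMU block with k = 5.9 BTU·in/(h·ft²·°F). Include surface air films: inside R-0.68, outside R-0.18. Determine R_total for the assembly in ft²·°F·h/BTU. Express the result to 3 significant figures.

35.6 ft²·°F·h/BTU

0.586/0.768 = 0.763
7.94/5.9 = 1.346
R_total = 0.68 + 0.763 + 30.3 + 2.25 + 0.121 + 1.346 + 0.18 = 35.64 ft²·°F·h/BTU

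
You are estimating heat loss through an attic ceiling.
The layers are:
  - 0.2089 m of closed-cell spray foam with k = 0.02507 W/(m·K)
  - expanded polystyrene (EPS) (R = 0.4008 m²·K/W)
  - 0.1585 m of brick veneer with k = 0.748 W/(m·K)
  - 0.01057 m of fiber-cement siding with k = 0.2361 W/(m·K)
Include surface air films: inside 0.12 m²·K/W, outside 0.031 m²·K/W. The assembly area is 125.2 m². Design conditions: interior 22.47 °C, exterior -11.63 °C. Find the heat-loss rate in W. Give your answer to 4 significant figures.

0.2089/0.02507 = 8.3327
0.1585/0.748 = 0.2119
0.01057/0.2361 = 0.044769
R_total = 0.12 + 8.3327 + 0.4008 + 0.2119 + 0.044769 + 0.031 = 9.1411 m²·K/W
Q = A·ΔT/R = 125.2 × (22.47 − (-11.63)) / 9.1411 = 467.04 W

467.0 W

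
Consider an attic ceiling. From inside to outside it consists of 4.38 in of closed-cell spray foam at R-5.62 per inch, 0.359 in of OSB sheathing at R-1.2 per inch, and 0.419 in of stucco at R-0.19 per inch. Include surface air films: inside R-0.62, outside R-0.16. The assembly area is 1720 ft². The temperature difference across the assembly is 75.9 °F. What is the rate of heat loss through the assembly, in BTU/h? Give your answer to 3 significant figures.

4.38 × 5.62 = 24.62
0.359 × 1.2 = 0.4308
0.419 × 0.19 = 0.07961
R_total = 0.62 + 24.62 + 0.4308 + 0.07961 + 0.16 = 25.91 ft²·°F·h/BTU
Q = A·ΔT/R = 1720 × 75.9 / 25.91 = 5039 BTU/h

5040 BTU/h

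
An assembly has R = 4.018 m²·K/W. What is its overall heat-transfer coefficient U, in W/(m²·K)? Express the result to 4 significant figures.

0.2489 W/(m²·K)

U = 1/R = 1/4.018 = 0.24888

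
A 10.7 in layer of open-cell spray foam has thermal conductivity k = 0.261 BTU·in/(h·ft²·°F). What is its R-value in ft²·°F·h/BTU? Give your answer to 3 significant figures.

41.0 ft²·°F·h/BTU

R = L/k = 10.7/0.261 = 41 ft²·°F·h/BTU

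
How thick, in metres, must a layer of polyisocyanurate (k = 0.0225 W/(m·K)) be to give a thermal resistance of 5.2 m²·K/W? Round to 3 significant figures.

L = R·k = 5.2 × 0.0225 = 0.117 m

0.117 m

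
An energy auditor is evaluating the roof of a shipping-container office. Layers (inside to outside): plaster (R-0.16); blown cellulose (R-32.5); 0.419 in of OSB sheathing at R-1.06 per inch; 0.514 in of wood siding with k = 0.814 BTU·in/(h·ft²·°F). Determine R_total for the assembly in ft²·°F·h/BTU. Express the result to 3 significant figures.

33.7 ft²·°F·h/BTU

0.419 × 1.06 = 0.4441
0.514/0.814 = 0.6314
R_total = 0.16 + 32.5 + 0.4441 + 0.6314 = 33.74 ft²·°F·h/BTU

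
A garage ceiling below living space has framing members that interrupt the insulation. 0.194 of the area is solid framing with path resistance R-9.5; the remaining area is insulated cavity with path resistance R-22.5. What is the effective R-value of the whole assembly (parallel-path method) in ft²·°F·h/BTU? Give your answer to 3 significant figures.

U_eff = 0.806/22.5 + 0.194/9.5 = 0.03582 + 0.02042 = 0.05624
R_eff = 1/U_eff = 17.78 ft²·°F·h/BTU

17.8 ft²·°F·h/BTU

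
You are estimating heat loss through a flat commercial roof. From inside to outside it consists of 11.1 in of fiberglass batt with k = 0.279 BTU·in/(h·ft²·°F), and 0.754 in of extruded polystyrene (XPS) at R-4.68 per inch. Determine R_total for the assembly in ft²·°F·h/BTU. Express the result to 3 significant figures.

43.3 ft²·°F·h/BTU

11.1/0.279 = 39.78
0.754 × 4.68 = 3.529
R_total = 39.78 + 3.529 = 43.31 ft²·°F·h/BTU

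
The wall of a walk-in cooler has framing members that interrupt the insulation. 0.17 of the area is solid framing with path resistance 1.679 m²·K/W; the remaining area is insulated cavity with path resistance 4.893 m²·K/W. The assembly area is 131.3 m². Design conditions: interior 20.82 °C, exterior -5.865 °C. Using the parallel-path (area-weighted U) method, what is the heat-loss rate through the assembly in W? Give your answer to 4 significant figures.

U_eff = 0.83/4.893 + 0.17/1.679 = 0.16963 + 0.10125 = 0.27088
R_eff = 1/U_eff = 3.6917 m²·K/W
Q = 131.3 × (20.82 − (-5.865)) / 3.6917 = 949.1 W

949.1 W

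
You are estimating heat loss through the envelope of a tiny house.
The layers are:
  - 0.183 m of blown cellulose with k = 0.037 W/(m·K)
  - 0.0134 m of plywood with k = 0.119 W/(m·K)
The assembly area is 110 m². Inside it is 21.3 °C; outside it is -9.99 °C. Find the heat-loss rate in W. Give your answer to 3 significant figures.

680 W

0.183/0.037 = 4.946
0.0134/0.119 = 0.1126
R_total = 4.946 + 0.1126 = 5.059 m²·K/W
Q = A·ΔT/R = 110 × (21.3 − (-9.99)) / 5.059 = 680.4 W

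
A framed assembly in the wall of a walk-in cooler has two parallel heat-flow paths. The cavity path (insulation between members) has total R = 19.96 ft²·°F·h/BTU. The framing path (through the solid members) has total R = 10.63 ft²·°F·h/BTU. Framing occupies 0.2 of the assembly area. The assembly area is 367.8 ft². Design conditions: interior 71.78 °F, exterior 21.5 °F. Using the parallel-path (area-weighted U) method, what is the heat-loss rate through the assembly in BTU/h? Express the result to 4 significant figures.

1089 BTU/h

U_eff = 0.8/19.96 + 0.2/10.63 = 0.04008 + 0.018815 = 0.058895
R_eff = 1/U_eff = 16.979 ft²·°F·h/BTU
Q = 367.8 × (71.78 − 21.5) / 16.979 = 1089.1 BTU/h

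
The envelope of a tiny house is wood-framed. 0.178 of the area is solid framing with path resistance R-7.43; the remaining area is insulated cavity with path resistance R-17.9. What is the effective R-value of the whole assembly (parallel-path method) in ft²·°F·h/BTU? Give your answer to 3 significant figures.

U_eff = 0.822/17.9 + 0.178/7.43 = 0.04592 + 0.02396 = 0.06988
R_eff = 1/U_eff = 14.31 ft²·°F·h/BTU

14.3 ft²·°F·h/BTU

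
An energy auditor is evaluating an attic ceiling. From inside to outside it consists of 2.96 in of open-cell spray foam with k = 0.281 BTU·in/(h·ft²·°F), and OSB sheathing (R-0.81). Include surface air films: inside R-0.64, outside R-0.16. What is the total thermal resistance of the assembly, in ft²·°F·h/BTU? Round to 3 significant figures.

12.1 ft²·°F·h/BTU

2.96/0.281 = 10.53
R_total = 0.64 + 10.53 + 0.81 + 0.16 = 12.14 ft²·°F·h/BTU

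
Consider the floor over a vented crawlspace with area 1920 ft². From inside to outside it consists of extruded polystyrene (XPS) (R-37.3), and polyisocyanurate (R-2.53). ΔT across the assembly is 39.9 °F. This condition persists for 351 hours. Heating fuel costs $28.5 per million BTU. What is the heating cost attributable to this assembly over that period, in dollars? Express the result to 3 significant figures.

R_total = 37.3 + 2.53 = 39.83 ft²·°F·h/BTU
Q = 1920 × 39.9 / 39.83 = 1923 BTU/h
E = 1923 × 351 = 675100 BTU
Cost = 675100/10⁶ × 28.5 = $19.24

19.2 dollars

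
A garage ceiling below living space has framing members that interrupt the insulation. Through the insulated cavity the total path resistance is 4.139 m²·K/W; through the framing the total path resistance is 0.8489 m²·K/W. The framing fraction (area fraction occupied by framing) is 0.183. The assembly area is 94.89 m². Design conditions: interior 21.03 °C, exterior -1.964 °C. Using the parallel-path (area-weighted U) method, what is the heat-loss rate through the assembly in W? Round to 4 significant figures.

901.0 W

U_eff = 0.817/4.139 + 0.183/0.8489 = 0.19739 + 0.21557 = 0.41296
R_eff = 1/U_eff = 2.4215 m²·K/W
Q = 94.89 × (21.03 − (-1.964)) / 2.4215 = 901.05 W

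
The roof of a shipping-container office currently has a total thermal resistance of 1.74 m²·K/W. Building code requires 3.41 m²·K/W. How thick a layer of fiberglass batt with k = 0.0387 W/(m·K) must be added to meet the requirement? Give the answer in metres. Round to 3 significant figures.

ΔR = 3.41 − 1.74 = 1.67 m²·K/W
L = ΔR × k = 1.67 × 0.0387 = 0.06463 m

0.0646 m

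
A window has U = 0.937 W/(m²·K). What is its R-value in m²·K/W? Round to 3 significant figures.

R = 1/U = 1/0.937 = 1.067

1.07 m²·K/W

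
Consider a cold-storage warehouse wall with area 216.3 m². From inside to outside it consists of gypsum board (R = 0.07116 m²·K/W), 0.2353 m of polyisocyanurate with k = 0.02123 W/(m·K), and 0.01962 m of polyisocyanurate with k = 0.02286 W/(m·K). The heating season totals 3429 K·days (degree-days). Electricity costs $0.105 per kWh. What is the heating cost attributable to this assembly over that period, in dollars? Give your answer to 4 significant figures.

0.2353/0.02123 = 11.083
0.01962/0.02286 = 0.85827
R_total = 0.07116 + 11.083 + 0.85827 = 12.013 m²·K/W
E = A × HDD × 24 / R / 1000 = 216.3 × 3429 × 24 / 12.013 / 1000 = 1481.8 kWh
Cost = 1481.8 × 0.105 = $155.59

155.6 dollars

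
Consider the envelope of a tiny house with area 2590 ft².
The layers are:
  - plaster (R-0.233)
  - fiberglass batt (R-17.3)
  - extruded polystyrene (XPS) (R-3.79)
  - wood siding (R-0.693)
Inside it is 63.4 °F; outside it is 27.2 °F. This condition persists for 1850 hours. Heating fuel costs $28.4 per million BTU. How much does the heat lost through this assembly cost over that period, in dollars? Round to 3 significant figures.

224 dollars

R_total = 0.233 + 17.3 + 3.79 + 0.693 = 22.02 ft²·°F·h/BTU
Q = 2590 × (63.4 − 27.2) / 22.02 = 4259 BTU/h
E = 4259 × 1850 = 7878000 BTU
Cost = 7878000/10⁶ × 28.4 = $223.7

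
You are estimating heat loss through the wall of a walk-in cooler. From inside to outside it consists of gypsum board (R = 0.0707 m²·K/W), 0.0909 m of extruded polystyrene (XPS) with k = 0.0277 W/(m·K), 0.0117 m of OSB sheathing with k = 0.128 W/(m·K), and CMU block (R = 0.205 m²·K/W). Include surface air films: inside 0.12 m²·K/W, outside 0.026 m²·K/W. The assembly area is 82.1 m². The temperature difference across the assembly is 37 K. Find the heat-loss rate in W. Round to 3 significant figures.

801 W

0.0909/0.0277 = 3.282
0.0117/0.128 = 0.09141
R_total = 0.12 + 0.0707 + 3.282 + 0.09141 + 0.205 + 0.026 = 3.795 m²·K/W
Q = A·ΔT/R = 82.1 × 37 / 3.795 = 800.5 W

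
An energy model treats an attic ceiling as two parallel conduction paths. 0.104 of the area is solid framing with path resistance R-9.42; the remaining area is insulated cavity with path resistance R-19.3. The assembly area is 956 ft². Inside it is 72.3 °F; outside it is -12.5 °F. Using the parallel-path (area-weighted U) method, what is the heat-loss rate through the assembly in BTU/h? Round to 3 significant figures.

U_eff = 0.896/19.3 + 0.104/9.42 = 0.04642 + 0.01104 = 0.05747
R_eff = 1/U_eff = 17.4 ft²·°F·h/BTU
Q = 956 × (72.3 − (-12.5)) / 17.4 = 4659 BTU/h

4660 BTU/h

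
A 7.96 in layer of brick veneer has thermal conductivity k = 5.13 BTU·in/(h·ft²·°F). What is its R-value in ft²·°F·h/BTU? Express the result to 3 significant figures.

1.55 ft²·°F·h/BTU

R = L/k = 7.96/5.13 = 1.552 ft²·°F·h/BTU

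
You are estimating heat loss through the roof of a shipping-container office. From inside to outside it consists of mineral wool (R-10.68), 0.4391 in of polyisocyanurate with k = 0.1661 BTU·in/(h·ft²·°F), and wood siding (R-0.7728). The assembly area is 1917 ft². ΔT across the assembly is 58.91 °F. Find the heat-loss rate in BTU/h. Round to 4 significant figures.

0.4391/0.1661 = 2.6436
R_total = 10.68 + 2.6436 + 0.7728 = 14.096 ft²·°F·h/BTU
Q = A·ΔT/R = 1917 × 58.91 / 14.096 = 8011.3 BTU/h

8011 BTU/h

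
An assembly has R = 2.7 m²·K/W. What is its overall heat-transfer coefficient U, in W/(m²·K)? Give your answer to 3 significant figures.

U = 1/R = 1/2.7 = 0.3704

0.370 W/(m²·K)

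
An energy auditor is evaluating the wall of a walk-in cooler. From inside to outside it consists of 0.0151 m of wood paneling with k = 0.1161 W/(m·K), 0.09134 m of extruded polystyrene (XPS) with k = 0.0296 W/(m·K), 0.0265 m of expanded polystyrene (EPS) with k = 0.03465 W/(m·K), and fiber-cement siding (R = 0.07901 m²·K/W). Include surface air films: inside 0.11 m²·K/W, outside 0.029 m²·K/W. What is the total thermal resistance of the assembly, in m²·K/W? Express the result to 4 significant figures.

4.199 m²·K/W

0.0151/0.1161 = 0.13006
0.09134/0.0296 = 3.0858
0.0265/0.03465 = 0.76479
R_total = 0.11 + 0.13006 + 3.0858 + 0.76479 + 0.07901 + 0.029 = 4.1987 m²·K/W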